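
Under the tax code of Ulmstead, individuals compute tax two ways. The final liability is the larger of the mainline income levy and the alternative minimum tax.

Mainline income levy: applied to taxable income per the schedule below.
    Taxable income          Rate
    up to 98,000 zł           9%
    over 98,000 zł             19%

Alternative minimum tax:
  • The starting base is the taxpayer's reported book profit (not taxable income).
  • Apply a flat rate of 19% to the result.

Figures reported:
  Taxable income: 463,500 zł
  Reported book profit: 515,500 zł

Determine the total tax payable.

97,945 zł

Mainline income levy:
  98,000 zł × 9% = 8,820 zł
  365,500 zł × 19% = 69,445 zł
  → 78,265 zł

Alternative minimum tax:
  Base (reported book profit): 515,500 zł
  515,500 zł × 19% = 97,945 zł

97,945 zł > 78,265 zł, so the alternative minimum tax is the binding amount.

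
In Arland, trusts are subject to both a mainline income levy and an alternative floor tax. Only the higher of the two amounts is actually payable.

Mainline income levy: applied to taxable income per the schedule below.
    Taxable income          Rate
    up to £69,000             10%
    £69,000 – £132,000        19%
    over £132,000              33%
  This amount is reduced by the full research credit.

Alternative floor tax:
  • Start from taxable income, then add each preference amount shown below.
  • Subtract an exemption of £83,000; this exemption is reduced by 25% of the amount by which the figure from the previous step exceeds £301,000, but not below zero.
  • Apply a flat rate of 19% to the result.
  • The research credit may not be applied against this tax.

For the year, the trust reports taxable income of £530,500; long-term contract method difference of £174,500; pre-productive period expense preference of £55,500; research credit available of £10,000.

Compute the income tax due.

£144,495

Alternative floor tax:
  Adjusted income: £530,500 + £174,500 + £55,500 = £760,500
  Exemption: 25% × (£760,500 − £301,000) = £114,875 ≥ £83,000, so the exemption is fully phased out
  Base: £760,500 − £0 = £760,500
  £760,500 × 19% = £144,495

Mainline income levy:
  £69,000 × 10% = £6,900
  £63,000 × 19% = £11,970
  £398,500 × 33% = £131,505
  → £150,375
  Less research credit £10,000 → £140,375

£144,495 > £140,375, so the alternative floor tax is the binding amount.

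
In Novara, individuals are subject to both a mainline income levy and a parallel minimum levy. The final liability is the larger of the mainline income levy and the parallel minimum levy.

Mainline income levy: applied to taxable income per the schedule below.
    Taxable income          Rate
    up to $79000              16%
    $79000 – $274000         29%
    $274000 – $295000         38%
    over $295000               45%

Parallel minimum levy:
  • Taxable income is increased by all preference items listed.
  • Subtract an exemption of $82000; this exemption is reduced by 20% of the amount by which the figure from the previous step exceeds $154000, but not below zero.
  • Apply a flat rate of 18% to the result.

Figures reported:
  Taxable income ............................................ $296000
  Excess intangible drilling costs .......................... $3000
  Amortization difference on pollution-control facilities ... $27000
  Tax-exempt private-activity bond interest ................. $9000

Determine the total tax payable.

$77620

Mainline income levy:
  $79000 × 16% = $12640
  $195000 × 29% = $56550
  $21000 × 38% = $7980
  $1000 × 45% = $450
  → $77620

Parallel minimum levy:
  Adjusted income: $296000 + $3000 + $27000 + $9000 = $335000
  Exemption: $82000 − 20% × ($335000 − $154000) = $82000 − $36200 = $45800
  Base: $335000 − $45800 = $289200
  $289200 × 18% = $52056

$77620 > $52056, so the mainline income levy governs.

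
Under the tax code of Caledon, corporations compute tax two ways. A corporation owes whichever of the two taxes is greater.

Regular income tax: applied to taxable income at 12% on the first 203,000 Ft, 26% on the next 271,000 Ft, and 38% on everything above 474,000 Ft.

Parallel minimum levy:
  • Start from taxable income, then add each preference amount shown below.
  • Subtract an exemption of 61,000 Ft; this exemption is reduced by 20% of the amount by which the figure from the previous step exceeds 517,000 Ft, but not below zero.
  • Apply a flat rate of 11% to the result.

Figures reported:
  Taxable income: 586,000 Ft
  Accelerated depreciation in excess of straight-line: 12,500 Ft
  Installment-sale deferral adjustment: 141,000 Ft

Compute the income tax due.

Parallel minimum levy:
  Adjusted income: 586,000 Ft + 12,500 Ft + 141,000 Ft = 739,500 Ft
  Exemption: 61,000 Ft − 20% × (739,500 Ft − 517,000 Ft) = 61,000 Ft − 44,500 Ft = 16,500 Ft
  Base: 739,500 Ft − 16,500 Ft = 723,000 Ft
  723,000 Ft × 11% = 79,530 Ft

Regular income tax:
  203,000 Ft × 12% = 24,360 Ft
  271,000 Ft × 26% = 70,460 Ft
  112,000 Ft × 38% = 42,560 Ft
  → 137,380 Ft

137,380 Ft > 79,530 Ft, so the regular income tax governs.

137,380 Ft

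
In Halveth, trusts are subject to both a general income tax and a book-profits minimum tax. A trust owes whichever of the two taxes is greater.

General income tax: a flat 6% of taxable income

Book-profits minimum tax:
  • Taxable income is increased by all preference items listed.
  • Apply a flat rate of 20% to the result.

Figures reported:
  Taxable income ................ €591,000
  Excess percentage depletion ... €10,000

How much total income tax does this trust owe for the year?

Book-profits minimum tax:
  Adjusted income: €591,000 + €10,000 = €601,000
  €601,000 × 20% = €120,200

General income tax:
  €591,000 × 6% = €35,460

€120,200 > €35,460, so the book-profits minimum tax is the binding amount.

€120,200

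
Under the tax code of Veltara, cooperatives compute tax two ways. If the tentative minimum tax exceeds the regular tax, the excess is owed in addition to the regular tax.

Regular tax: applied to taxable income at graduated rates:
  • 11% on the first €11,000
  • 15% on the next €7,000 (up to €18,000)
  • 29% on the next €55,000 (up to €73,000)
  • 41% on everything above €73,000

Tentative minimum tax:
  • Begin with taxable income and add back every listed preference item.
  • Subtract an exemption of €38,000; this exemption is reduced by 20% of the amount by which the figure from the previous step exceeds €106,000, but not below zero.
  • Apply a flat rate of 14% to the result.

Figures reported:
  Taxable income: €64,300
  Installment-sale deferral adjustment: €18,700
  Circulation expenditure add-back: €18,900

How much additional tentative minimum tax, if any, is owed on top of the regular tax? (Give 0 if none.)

Regular tax:
  €11,000 × 11% = €1,210
  €7,000 × 15% = €1,050
  €46,300 × 29% = €13,427
  → €15,687

Tentative minimum tax:
  Adjusted income: €64,300 + €18,700 + €18,900 = €101,900
  Exemption: €101,900 ≤ €106,000, so full €38,000 applies
  Base: €101,900 − €38,000 = €63,900
  €63,900 × 14% = €8,946

€8,946 ≤ €15,687, so no add-on is due.

€0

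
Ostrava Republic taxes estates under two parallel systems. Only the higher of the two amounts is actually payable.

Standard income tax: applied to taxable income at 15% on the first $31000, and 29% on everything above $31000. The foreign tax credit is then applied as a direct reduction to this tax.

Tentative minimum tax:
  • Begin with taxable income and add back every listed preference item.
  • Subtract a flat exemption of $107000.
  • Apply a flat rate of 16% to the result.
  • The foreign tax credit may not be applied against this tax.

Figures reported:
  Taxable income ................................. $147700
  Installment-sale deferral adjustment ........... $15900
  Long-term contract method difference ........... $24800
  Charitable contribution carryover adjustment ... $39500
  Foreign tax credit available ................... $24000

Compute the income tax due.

Standard income tax:
  $31000 × 15% = $4650
  $116700 × 29% = $33843
  → $38493
  Less foreign tax credit $24000 → $14493

Tentative minimum tax:
  Adjusted income: $147700 + $15900 + $24800 + $39500 = $227900
  Less exemption $107000 → base $120900
  $120900 × 16% = $19344

$19344 > $14493, so the tentative minimum tax is the binding amount.

$19344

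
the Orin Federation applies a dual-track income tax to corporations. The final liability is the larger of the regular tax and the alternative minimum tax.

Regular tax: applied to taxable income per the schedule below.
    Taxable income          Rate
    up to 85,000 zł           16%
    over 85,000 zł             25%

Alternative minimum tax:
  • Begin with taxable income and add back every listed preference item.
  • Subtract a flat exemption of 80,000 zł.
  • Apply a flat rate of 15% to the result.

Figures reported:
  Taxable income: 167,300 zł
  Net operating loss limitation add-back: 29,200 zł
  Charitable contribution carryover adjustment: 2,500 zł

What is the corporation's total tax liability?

Alternative minimum tax:
  Adjusted income: 167,300 zł + 29,200 zł + 2,500 zł = 199,000 zł
  Less exemption 80,000 zł → base 119,000 zł
  119,000 zł × 15% = 17,850 zł

Regular tax:
  85,000 zł × 16% = 13,600 zł
  82,300 zł × 25% = 20,575 zł
  → 34,175 zł

34,175 zł > 17,850 zł, so the regular tax governs.

34,175 zł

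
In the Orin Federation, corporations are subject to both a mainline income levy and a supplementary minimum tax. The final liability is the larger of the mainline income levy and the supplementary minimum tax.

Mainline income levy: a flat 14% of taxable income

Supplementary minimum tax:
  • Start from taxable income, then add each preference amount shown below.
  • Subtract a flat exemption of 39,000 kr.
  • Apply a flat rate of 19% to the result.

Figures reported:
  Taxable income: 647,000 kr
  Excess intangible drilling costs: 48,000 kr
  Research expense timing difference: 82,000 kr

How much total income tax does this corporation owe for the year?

Supplementary minimum tax:
  Adjusted income: 647,000 kr + 48,000 kr + 82,000 kr = 777,000 kr
  Less exemption 39,000 kr → base 738,000 kr
  738,000 kr × 19% = 140,220 kr

Mainline income levy:
  647,000 kr × 14% = 90,580 kr

140,220 kr > 90,580 kr, so the supplementary minimum tax is the binding amount.

140,220 kr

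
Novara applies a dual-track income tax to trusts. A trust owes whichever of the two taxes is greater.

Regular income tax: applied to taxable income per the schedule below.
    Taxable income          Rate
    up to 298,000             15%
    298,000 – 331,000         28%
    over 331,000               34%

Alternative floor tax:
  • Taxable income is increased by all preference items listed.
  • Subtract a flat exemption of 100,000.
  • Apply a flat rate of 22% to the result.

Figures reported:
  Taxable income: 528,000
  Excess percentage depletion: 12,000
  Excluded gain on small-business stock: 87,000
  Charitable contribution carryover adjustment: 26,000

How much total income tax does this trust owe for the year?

121,660

Regular income tax:
  298,000 × 15% = 44,700
  33,000 × 28% = 9,240
  197,000 × 34% = 66,980
  → 120,920

Alternative floor tax:
  Adjusted income: 528,000 + 12,000 + 87,000 + 26,000 = 653,000
  Less exemption 100,000 → base 553,000
  553,000 × 22% = 121,660

121,660 > 120,920, so the alternative floor tax is the binding amount.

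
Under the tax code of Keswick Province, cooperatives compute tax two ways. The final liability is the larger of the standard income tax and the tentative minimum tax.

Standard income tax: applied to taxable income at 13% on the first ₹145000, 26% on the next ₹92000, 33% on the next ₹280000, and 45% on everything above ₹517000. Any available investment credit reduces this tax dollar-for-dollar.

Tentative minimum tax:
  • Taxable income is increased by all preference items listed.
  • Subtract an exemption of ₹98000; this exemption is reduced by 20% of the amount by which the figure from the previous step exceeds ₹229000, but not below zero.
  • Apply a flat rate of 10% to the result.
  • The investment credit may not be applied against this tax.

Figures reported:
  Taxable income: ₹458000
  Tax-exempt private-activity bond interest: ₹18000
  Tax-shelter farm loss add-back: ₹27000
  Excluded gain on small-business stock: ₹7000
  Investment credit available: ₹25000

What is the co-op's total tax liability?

Standard income tax:
  ₹145000 × 13% = ₹18850
  ₹92000 × 26% = ₹23920
  ₹221000 × 33% = ₹72930
  → ₹115700
  Less investment credit ₹25000 → ₹90700

Tentative minimum tax:
  Adjusted income: ₹458000 + ₹18000 + ₹27000 + ₹7000 = ₹510000
  Exemption: ₹98000 − 20% × (₹510000 − ₹229000) = ₹98000 − ₹56200 = ₹41800
  Base: ₹510000 − ₹41800 = ₹468200
  ₹468200 × 10% = ₹46820

₹90700 > ₹46820, so the standard income tax governs.

₹90700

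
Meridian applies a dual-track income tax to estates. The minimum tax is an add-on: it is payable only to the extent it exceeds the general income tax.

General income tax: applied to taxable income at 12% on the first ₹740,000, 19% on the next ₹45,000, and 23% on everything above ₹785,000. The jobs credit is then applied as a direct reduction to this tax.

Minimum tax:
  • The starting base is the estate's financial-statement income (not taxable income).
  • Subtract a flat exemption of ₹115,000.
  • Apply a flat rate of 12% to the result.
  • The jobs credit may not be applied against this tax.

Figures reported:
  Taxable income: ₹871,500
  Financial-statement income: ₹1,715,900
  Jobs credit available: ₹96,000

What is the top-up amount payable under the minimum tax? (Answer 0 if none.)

Minimum tax:
  Base (financial-statement income): ₹1,715,900
  Less exemption ₹115,000 → base ₹1,600,900
  ₹1,600,900 × 12% = ₹192,108

General income tax:
  ₹740,000 × 12% = ₹88,800
  ₹45,000 × 19% = ₹8,550
  ₹86,500 × 23% = ₹19,895
  → ₹117,245
  Less jobs credit ₹96,000 → ₹21,245

Excess of minimum tax over general income tax: ₹192,108 − ₹21,245 = ₹170,863.

₹170,863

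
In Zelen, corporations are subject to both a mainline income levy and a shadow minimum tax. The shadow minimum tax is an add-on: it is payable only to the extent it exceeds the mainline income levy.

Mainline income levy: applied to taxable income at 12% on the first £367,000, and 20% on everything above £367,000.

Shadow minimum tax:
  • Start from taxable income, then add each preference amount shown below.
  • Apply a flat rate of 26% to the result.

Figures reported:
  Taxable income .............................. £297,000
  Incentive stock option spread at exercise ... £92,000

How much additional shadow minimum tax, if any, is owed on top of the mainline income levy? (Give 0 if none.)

Mainline income levy:
  £297,000 × 12% = £35,640

Shadow minimum tax:
  Adjusted income: £297,000 + £92,000 = £389,000
  £389,000 × 26% = £101,140

Excess of shadow minimum tax over mainline income levy: £101,140 − £35,640 = £65,500.

£65,500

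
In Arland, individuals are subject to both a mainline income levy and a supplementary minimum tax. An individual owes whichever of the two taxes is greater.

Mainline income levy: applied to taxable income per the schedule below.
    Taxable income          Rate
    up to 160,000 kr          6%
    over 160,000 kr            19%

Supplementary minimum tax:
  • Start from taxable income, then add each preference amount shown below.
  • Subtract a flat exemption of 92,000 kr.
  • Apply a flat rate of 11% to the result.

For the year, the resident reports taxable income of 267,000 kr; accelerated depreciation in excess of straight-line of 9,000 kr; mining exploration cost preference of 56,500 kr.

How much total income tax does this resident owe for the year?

Supplementary minimum tax:
  Adjusted income: 267,000 kr + 9,000 kr + 56,500 kr = 332,500 kr
  Less exemption 92,000 kr → base 240,500 kr
  240,500 kr × 11% = 26,455 kr

Mainline income levy:
  160,000 kr × 6% = 9,600 kr
  107,000 kr × 19% = 20,330 kr
  → 29,930 kr

29,930 kr > 26,455 kr, so the mainline income levy governs.

29,930 kr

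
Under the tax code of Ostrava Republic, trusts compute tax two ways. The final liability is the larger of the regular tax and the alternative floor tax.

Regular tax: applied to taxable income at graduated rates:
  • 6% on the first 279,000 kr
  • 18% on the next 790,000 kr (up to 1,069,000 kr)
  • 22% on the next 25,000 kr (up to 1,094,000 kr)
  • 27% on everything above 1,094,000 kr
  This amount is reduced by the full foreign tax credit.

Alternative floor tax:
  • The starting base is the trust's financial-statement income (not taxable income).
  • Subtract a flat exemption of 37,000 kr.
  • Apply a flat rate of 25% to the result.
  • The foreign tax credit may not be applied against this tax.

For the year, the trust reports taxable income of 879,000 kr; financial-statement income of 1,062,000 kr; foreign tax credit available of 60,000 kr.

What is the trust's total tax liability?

256,250 kr

Alternative floor tax:
  Base (financial-statement income): 1,062,000 kr
  Less exemption 37,000 kr → base 1,025,000 kr
  1,025,000 kr × 25% = 256,250 kr

Regular tax:
  279,000 kr × 6% = 16,740 kr
  600,000 kr × 18% = 108,000 kr
  → 124,740 kr
  Less foreign tax credit 60,000 kr → 64,740 kr

256,250 kr > 64,740 kr, so the alternative floor tax is the binding amount.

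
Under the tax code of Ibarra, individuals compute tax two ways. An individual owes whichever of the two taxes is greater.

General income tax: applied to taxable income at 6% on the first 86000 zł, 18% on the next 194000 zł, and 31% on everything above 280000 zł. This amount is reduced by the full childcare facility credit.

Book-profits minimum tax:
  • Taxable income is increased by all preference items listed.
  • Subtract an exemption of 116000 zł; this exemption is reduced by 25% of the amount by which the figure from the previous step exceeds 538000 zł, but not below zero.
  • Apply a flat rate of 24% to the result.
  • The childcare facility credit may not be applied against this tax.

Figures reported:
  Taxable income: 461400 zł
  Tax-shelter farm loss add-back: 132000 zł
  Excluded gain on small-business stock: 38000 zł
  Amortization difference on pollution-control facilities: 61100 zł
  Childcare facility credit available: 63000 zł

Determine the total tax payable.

147630 zł

General income tax:
  86000 zł × 6% = 5160 zł
  194000 zł × 18% = 34920 zł
  181400 zł × 31% = 56234 zł
  → 96314 zł
  Less childcare facility credit 63000 zł → 33314 zł

Book-profits minimum tax:
  Adjusted income: 461400 zł + 132000 zł + 38000 zł + 61100 zł = 692500 zł
  Exemption: 116000 zł − 25% × (692500 zł − 538000 zł) = 116000 zł − 38625 zł = 77375 zł
  Base: 692500 zł − 77375 zł = 615125 zł
  615125 zł × 24% = 147630 zł

147630 zł > 33314 zł, so the book-profits minimum tax is the binding amount.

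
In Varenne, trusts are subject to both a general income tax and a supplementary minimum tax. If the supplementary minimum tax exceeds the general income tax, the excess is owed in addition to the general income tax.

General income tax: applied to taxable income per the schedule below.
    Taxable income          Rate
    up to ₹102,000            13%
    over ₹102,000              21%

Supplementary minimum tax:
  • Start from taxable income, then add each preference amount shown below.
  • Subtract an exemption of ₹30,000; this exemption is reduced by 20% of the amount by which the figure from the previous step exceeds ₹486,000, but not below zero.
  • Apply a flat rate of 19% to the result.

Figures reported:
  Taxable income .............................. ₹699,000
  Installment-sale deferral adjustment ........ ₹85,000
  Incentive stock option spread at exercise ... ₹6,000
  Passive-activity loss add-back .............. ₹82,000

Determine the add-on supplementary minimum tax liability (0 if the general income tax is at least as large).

₹27,050

Supplementary minimum tax:
  Adjusted income: ₹699,000 + ₹85,000 + ₹6,000 + ₹82,000 = ₹872,000
  Exemption: 20% × (₹872,000 − ₹486,000) = ₹77,200 ≥ ₹30,000, so the exemption is fully phased out
  Base: ₹872,000 − ₹0 = ₹872,000
  ₹872,000 × 19% = ₹165,680

General income tax:
  ₹102,000 × 13% = ₹13,260
  ₹597,000 × 21% = ₹125,370
  → ₹138,630

Excess of supplementary minimum tax over general income tax: ₹165,680 − ₹138,630 = ₹27,050.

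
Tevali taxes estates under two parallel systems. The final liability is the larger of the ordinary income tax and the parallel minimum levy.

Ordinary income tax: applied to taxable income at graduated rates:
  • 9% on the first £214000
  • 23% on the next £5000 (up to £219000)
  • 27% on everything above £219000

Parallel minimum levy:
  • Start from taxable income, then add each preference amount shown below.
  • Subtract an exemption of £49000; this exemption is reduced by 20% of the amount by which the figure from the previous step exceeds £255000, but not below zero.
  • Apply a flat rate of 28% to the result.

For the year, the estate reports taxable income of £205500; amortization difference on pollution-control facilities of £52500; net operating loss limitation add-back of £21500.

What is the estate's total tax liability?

£65912

Ordinary income tax:
  £205500 × 9% = £18495

Parallel minimum levy:
  Adjusted income: £205500 + £52500 + £21500 = £279500
  Exemption: £49000 − 20% × (£279500 − £255000) = £49000 − £4900 = £44100
  Base: £279500 − £44100 = £235400
  £235400 × 28% = £65912

£65912 > £18495, so the parallel minimum levy is the binding amount.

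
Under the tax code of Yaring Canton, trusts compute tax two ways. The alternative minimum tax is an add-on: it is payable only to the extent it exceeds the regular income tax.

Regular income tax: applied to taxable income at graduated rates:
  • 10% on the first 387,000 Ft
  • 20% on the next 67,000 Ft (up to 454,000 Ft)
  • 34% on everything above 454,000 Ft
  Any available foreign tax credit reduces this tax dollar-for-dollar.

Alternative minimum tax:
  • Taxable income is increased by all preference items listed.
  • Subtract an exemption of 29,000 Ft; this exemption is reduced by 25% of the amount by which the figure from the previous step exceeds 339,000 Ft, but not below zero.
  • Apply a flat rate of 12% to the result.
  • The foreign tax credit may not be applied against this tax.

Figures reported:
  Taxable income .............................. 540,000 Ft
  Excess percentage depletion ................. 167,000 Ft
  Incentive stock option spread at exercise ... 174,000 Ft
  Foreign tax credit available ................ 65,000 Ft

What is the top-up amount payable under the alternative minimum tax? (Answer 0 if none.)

Regular income tax:
  387,000 Ft × 10% = 38,700 Ft
  67,000 Ft × 20% = 13,400 Ft
  86,000 Ft × 34% = 29,240 Ft
  → 81,340 Ft
  Less foreign tax credit 65,000 Ft → 16,340 Ft

Alternative minimum tax:
  Adjusted income: 540,000 Ft + 167,000 Ft + 174,000 Ft = 881,000 Ft
  Exemption: 25% × (881,000 Ft − 339,000 Ft) = 135,500 Ft ≥ 29,000 Ft, so the exemption is fully phased out
  Base: 881,000 Ft − 0 Ft = 881,000 Ft
  881,000 Ft × 12% = 105,720 Ft

Excess of alternative minimum tax over regular income tax: 105,720 Ft − 16,340 Ft = 89,380 Ft.

89,380 Ft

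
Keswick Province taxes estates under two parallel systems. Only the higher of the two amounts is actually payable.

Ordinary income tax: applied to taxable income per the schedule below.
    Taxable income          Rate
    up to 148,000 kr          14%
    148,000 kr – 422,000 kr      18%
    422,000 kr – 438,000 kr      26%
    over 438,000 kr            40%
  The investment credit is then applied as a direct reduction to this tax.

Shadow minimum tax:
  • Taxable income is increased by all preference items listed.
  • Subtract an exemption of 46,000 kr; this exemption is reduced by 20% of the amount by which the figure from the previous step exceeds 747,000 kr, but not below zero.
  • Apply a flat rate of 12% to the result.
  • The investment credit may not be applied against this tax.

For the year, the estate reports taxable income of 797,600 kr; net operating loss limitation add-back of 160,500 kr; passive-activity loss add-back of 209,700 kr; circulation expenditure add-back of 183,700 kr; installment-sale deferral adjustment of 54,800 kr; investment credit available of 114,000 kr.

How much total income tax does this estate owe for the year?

Shadow minimum tax:
  Adjusted income: 797,600 kr + 160,500 kr + 209,700 kr + 183,700 kr + 54,800 kr = 1,406,300 kr
  Exemption: 20% × (1,406,300 kr − 747,000 kr) = 131,860 kr ≥ 46,000 kr, so the exemption is fully phased out
  Base: 1,406,300 kr − 0 kr = 1,406,300 kr
  1,406,300 kr × 12% = 168,756 kr

Ordinary income tax:
  148,000 kr × 14% = 20,720 kr
  274,000 kr × 18% = 49,320 kr
  16,000 kr × 26% = 4,160 kr
  359,600 kr × 40% = 143,840 kr
  → 218,040 kr
  Less investment credit 114,000 kr → 104,040 kr

168,756 kr > 104,040 kr, so the shadow minimum tax is the binding amount.

168,756 kr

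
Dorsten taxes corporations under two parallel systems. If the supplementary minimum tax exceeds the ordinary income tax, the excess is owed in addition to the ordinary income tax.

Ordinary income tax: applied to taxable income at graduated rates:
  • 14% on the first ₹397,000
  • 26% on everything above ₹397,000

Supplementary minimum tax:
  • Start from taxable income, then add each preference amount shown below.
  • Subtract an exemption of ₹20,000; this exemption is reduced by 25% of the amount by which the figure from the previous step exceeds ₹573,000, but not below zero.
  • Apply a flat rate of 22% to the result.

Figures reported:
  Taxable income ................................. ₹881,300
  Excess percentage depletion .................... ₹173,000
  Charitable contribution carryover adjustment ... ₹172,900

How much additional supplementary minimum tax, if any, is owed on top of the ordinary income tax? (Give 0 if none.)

Supplementary minimum tax:
  Adjusted income: ₹881,300 + ₹173,000 + ₹172,900 = ₹1,227,200
  Exemption: 25% × (₹1,227,200 − ₹573,000) = ₹163,550 ≥ ₹20,000, so the exemption is fully phased out
  Base: ₹1,227,200 − ₹0 = ₹1,227,200
  ₹1,227,200 × 22% = ₹269,984

Ordinary income tax:
  ₹397,000 × 14% = ₹55,580
  ₹484,300 × 26% = ₹125,918
  → ₹181,498

Excess of supplementary minimum tax over ordinary income tax: ₹269,984 − ₹181,498 = ₹88,486.

₹88,486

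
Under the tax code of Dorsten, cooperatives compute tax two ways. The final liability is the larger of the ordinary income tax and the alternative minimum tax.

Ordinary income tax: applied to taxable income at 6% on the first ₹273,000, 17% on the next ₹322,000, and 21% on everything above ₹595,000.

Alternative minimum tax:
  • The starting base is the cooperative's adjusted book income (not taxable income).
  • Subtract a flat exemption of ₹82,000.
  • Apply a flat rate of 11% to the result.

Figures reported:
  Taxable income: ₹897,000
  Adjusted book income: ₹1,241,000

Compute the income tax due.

Alternative minimum tax:
  Base (adjusted book income): ₹1,241,000
  Less exemption ₹82,000 → base ₹1,159,000
  ₹1,159,000 × 11% = ₹127,490

Ordinary income tax:
  ₹273,000 × 6% = ₹16,380
  ₹322,000 × 17% = ₹54,740
  ₹302,000 × 21% = ₹63,420
  → ₹134,540

₹134,540 > ₹127,490, so the ordinary income tax governs.

₹134,540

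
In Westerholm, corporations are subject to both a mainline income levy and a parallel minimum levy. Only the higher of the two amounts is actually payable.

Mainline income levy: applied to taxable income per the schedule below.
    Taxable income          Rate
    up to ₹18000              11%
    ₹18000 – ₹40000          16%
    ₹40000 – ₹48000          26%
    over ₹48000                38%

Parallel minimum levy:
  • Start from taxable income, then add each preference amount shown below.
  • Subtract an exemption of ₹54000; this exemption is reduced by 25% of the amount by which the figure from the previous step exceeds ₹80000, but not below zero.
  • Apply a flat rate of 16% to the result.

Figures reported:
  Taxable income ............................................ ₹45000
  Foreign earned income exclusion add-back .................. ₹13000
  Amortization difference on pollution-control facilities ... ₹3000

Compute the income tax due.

Mainline income levy:
  ₹18000 × 11% = ₹1980
  ₹22000 × 16% = ₹3520
  ₹5000 × 26% = ₹1300
  → ₹6800

Parallel minimum levy:
  Adjusted income: ₹45000 + ₹13000 + ₹3000 = ₹61000
  Exemption: ₹61000 ≤ ₹80000, so full ₹54000 applies
  Base: ₹61000 − ₹54000 = ₹7000
  ₹7000 × 16% = ₹1120

₹6800 > ₹1120, so the mainline income levy governs.

₹6800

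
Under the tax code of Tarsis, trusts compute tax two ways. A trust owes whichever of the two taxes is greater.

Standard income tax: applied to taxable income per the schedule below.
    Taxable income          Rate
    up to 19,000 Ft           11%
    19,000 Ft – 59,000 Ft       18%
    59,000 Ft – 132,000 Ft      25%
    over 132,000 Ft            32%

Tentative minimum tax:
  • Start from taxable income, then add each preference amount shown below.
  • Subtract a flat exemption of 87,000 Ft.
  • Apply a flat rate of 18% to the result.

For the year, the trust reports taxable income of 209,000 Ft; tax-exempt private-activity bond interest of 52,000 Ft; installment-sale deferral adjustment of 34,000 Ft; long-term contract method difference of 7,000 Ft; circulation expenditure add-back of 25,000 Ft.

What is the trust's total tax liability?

52,180 Ft

Tentative minimum tax:
  Adjusted income: 209,000 Ft + 52,000 Ft + 34,000 Ft + 7,000 Ft + 25,000 Ft = 327,000 Ft
  Less exemption 87,000 Ft → base 240,000 Ft
  240,000 Ft × 18% = 43,200 Ft

Standard income tax:
  19,000 Ft × 11% = 2,090 Ft
  40,000 Ft × 18% = 7,200 Ft
  73,000 Ft × 25% = 18,250 Ft
  77,000 Ft × 32% = 24,640 Ft
  → 52,180 Ft

52,180 Ft > 43,200 Ft, so the standard income tax governs.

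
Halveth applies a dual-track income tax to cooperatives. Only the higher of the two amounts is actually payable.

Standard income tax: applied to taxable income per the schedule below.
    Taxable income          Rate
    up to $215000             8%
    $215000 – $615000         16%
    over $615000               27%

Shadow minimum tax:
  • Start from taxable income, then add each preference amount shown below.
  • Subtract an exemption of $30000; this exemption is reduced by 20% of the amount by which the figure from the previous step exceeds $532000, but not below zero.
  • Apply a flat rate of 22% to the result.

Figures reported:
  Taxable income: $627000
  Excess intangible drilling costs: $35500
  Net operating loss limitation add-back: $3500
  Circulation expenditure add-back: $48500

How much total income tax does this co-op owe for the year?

Shadow minimum tax:
  Adjusted income: $627000 + $35500 + $3500 + $48500 = $714500
  Exemption: 20% × ($714500 − $532000) = $36500 ≥ $30000, so the exemption is fully phased out
  Base: $714500 − $0 = $714500
  $714500 × 22% = $157190

Standard income tax:
  $215000 × 8% = $17200
  $400000 × 16% = $64000
  $12000 × 27% = $3240
  → $84440

$157190 > $84440, so the shadow minimum tax is the binding amount.

$157190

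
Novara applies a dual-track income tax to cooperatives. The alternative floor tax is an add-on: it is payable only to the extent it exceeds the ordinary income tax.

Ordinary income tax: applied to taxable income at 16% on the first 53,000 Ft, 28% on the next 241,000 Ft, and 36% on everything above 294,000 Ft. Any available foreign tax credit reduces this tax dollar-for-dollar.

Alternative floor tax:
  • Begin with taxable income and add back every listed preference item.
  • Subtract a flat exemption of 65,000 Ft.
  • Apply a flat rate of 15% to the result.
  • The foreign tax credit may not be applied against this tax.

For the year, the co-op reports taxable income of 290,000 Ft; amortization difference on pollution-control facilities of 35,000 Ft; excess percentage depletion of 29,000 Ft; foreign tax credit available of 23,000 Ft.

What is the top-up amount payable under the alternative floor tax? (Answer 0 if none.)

0 Ft

Ordinary income tax:
  53,000 Ft × 16% = 8,480 Ft
  237,000 Ft × 28% = 66,360 Ft
  → 74,840 Ft
  Less foreign tax credit 23,000 Ft → 51,840 Ft

Alternative floor tax:
  Adjusted income: 290,000 Ft + 35,000 Ft + 29,000 Ft = 354,000 Ft
  Less exemption 65,000 Ft → base 289,000 Ft
  289,000 Ft × 15% = 43,350 Ft

43,350 Ft ≤ 51,840 Ft, so no add-on is due.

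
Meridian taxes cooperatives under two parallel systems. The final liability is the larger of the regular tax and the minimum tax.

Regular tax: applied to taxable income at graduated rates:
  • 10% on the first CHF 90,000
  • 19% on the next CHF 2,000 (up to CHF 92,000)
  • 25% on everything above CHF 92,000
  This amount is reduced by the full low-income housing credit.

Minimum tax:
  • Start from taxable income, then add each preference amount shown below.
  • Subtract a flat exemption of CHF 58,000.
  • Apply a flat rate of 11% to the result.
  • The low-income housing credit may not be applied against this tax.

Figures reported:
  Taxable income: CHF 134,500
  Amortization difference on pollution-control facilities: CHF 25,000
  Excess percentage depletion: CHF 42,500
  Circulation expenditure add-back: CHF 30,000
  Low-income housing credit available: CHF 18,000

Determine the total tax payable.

Minimum tax:
  Adjusted income: CHF 134,500 + CHF 25,000 + CHF 42,500 + CHF 30,000 = CHF 232,000
  Less exemption CHF 58,000 → base CHF 174,000
  CHF 174,000 × 11% = CHF 19,140

Regular tax:
  CHF 90,000 × 10% = CHF 9,000
  CHF 2,000 × 19% = CHF 380
  CHF 42,500 × 25% = CHF 10,625
  → CHF 20,005
  Less low-income housing credit CHF 18,000 → CHF 2,005

CHF 19,140 > CHF 2,005, so the minimum tax is the binding amount.

CHF 19,140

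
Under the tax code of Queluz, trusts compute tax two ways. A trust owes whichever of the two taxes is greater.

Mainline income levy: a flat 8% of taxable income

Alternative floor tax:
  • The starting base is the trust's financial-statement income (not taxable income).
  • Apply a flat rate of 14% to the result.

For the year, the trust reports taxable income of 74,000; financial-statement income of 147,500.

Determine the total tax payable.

Alternative floor tax:
  Base (financial-statement income): 147,500
  147,500 × 14% = 20,650

Mainline income levy:
  74,000 × 8% = 5,920

20,650 > 5,920, so the alternative floor tax is the binding amount.

20,650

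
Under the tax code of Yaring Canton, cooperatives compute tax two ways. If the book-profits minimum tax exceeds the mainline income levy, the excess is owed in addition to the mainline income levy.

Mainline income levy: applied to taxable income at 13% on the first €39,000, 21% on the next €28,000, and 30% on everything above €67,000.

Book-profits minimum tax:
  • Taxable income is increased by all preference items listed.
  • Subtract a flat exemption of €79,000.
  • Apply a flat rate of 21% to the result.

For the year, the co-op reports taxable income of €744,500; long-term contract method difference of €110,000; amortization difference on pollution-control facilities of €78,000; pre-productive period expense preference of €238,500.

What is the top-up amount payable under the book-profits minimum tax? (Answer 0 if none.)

Mainline income levy:
  €39,000 × 13% = €5,070
  €28,000 × 21% = €5,880
  €677,500 × 30% = €203,250
  → €214,200

Book-profits minimum tax:
  Adjusted income: €744,500 + €110,000 + €78,000 + €238,500 = €1,171,000
  Less exemption €79,000 → base €1,092,000
  €1,092,000 × 21% = €229,320

Excess of book-profits minimum tax over mainline income levy: €229,320 − €214,200 = €15,120.

€15,120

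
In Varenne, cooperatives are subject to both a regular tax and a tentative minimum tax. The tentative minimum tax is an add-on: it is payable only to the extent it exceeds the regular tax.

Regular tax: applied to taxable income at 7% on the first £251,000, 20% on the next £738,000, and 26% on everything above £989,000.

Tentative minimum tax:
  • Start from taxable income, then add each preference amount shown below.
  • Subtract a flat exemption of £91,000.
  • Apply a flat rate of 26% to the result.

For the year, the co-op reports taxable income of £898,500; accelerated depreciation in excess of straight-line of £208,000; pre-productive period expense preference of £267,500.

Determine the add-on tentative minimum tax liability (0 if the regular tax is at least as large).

Tentative minimum tax:
  Adjusted income: £898,500 + £208,000 + £267,500 = £1,374,000
  Less exemption £91,000 → base £1,283,000
  £1,283,000 × 26% = £333,580

Regular tax:
  £251,000 × 7% = £17,570
  £647,500 × 20% = £129,500
  → £147,070

Excess of tentative minimum tax over regular tax: £333,580 − £147,070 = £186,510.

£186,510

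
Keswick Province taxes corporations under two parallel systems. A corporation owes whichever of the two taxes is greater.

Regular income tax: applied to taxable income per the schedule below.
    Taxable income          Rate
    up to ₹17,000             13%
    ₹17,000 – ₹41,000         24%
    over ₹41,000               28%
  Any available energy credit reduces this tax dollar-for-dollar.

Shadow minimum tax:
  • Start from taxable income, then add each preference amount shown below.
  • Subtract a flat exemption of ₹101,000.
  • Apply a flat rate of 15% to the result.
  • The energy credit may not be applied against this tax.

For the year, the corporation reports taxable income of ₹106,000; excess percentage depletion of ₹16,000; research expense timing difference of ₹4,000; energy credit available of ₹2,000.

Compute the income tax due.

₹24,170

Regular income tax:
  ₹17,000 × 13% = ₹2,210
  ₹24,000 × 24% = ₹5,760
  ₹65,000 × 28% = ₹18,200
  → ₹26,170
  Less energy credit ₹2,000 → ₹24,170

Shadow minimum tax:
  Adjusted income: ₹106,000 + ₹16,000 + ₹4,000 = ₹126,000
  Less exemption ₹101,000 → base ₹25,000
  ₹25,000 × 15% = ₹3,750

₹24,170 > ₹3,750, so the regular income tax governs.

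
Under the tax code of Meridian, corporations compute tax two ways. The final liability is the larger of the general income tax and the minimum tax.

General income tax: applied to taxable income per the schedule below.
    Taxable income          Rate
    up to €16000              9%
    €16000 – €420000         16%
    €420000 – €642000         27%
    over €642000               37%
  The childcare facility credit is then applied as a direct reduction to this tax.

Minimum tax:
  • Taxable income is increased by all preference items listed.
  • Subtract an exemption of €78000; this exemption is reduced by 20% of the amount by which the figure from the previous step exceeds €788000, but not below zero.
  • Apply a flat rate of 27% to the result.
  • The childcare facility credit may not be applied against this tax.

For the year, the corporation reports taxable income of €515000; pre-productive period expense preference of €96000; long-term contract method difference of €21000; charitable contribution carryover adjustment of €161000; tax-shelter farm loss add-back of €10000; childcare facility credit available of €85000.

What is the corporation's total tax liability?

Minimum tax:
  Adjusted income: €515000 + €96000 + €21000 + €161000 + €10000 = €803000
  Exemption: €78000 − 20% × (€803000 − €788000) = €78000 − €3000 = €75000
  Base: €803000 − €75000 = €728000
  €728000 × 27% = €196560

General income tax:
  €16000 × 9% = €1440
  €404000 × 16% = €64640
  €95000 × 27% = €25650
  → €91730
  Less childcare facility credit €85000 → €6730

€196560 > €6730, so the minimum tax is the binding amount.

€196560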